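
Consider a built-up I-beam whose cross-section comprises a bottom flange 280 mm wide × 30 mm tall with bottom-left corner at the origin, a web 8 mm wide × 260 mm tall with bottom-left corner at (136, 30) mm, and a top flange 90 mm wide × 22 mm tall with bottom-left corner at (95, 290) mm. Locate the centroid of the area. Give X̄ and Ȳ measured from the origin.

bottom flange: A = 280 × 30 = 8400.00, centroid at (140.00, 15.00).
web: A = 8 × 260 = 2080.00, centroid at (140.00, 160.00).
top flange: A = 90 × 22 = 1980.00, centroid at (140.00, 301.00).
ΣA = 12460.00 mm², ΣAX̄ = 1744400.00 mm³, ΣAȲ = 1054780.00 mm³.
X̄ = 1744400.00/12460.00 = 140.00 mm; Ȳ = 1054780.00/12460.00 = 84.65 mm.

X̄ = 140.00 mm, Ȳ = 84.65 mm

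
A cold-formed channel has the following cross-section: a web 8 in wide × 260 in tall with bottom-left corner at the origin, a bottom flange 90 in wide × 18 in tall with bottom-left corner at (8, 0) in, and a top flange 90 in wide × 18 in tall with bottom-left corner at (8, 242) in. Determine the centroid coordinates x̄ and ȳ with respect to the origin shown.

Part | A | x̄ᵢ | ȳᵢ | A·x̄ᵢ | A·ȳᵢ
web | 2080.00 | 4.00 | 130.00 | 8320.00 | 270400.00
bottom flange | 1620.00 | 53.00 | 9.00 | 85860.00 | 14580.00
top flange | 1620.00 | 53.00 | 251.00 | 85860.00 | 406620.00
Σ | 5320.00 |  |  | 180040.00 | 691600.00
x̄ = 180040.00 / 5320.00 = 33.84 in
ȳ = 691600.00 / 5320.00 = 130.00 in

x̄ = 33.84 in, ȳ = 130.00 in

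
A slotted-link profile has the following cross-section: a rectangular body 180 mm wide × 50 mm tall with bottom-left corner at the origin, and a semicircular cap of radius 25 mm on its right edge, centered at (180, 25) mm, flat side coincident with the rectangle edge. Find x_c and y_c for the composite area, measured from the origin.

Part | A | x̄ᵢ | ȳᵢ | A·x̄ᵢ | A·ȳᵢ
rectangular body | 9000.00 | 90.00 | 25.00 | 810000.00 | 225000.00
semicircular end | 981.75 | 190.61 | 25.00 | 187131.25 | 24543.69
Σ | 9981.75 |  |  | 997131.25 | 249543.69
x_c = 997131.25 / 9981.75 = 99.90 mm
y_c = 249543.69 / 9981.75 = 25.00 mm

x_c = 99.90 mm, y_c = 25.00 mm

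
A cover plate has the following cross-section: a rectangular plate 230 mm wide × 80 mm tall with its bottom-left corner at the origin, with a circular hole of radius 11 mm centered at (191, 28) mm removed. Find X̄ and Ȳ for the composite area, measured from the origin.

X̄ = 113.40 mm, Ȳ = 40.25 mm

Part | A | x̄ᵢ | ȳᵢ | A·x̄ᵢ | A·ȳᵢ
plate | 18400.00 | 115.00 | 40.00 | 2116000.00 | 736000.00
hole | -380.13 | 191.00 | 28.00 | -72605.35 | -10643.72
Σ | 18019.87 |  |  | 2043394.65 | 725356.28
X̄ = 2043394.65 / 18019.87 = 113.40 mm
Ȳ = 725356.28 / 18019.87 = 40.25 mm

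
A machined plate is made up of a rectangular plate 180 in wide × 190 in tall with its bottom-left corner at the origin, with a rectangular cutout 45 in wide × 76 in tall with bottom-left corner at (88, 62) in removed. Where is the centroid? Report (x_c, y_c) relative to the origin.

Part | A | x̄ᵢ | ȳᵢ | A·x̄ᵢ | A·ȳᵢ
plate | 34200.00 | 90.00 | 95.00 | 3078000.00 | 3249000.00
hole | -3420.00 | 110.50 | 100.00 | -377910.00 | -342000.00
Σ | 30780.00 |  |  | 2700090.00 | 2907000.00
x_c = 2700090.00 / 30780.00 = 87.72 in
y_c = 2907000.00 / 30780.00 = 94.44 in

x_c = 87.72 in, y_c = 94.44 in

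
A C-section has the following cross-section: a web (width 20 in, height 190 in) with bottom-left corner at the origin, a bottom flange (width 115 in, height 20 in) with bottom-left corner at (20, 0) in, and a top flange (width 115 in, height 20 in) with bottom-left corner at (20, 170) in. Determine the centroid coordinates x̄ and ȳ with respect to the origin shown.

Part | A | x̄ᵢ | ȳᵢ | A·x̄ᵢ | A·ȳᵢ
web | 3800.00 | 10.00 | 95.00 | 38000.00 | 361000.00
bottom flange | 2300.00 | 77.50 | 10.00 | 178250.00 | 23000.00
top flange | 2300.00 | 77.50 | 180.00 | 178250.00 | 414000.00
Σ | 8400.00 |  |  | 394500.00 | 798000.00
x̄ = 394500.00 / 8400.00 = 46.96 in
ȳ = 798000.00 / 8400.00 = 95.00 in

x̄ = 46.96 in, ȳ = 95.00 in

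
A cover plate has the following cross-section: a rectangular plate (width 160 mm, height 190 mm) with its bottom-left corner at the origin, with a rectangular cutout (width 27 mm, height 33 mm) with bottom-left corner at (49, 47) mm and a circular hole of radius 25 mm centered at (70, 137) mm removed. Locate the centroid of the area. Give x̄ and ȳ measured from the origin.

x̄ = 81.28 mm, ȳ = 93.03 mm

plate: A = 160 × 190 = 30400.00, centroid at (80.00, 95.00).
hole 1: A = −(27 × 33) = -891.00, centroid at (62.50, 63.50).
hole 2: A = −π·25² = -1963.50, centroid at (70.00, 137.00).
ΣA = 27545.50 mm², ΣAx̄ = 2238867.82 mm³, ΣAȳ = 2562422.63 mm³.
x̄ = 2238867.82/27545.50 = 81.28 mm; ȳ = 2562422.63/27545.50 = 93.03 mm.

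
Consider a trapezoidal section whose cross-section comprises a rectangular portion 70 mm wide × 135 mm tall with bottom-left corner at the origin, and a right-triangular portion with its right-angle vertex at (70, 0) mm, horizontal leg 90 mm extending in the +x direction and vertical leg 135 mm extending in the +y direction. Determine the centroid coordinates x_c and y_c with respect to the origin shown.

x_c = 60.43 mm, y_c = 58.70 mm

rectangular portion: A = 70 × 135 = 9450.00, centroid at (35.00, 67.50).
triangular portion: A = ½·90·135 = 6075.00, centroid at (100.00, 45.00).
ΣA = 15525.00 mm², ΣAx_c = 938250.00 mm³, ΣAy_c = 911250.00 mm³.
x_c = 938250.00/15525.00 = 60.43 mm; y_c = 911250.00/15525.00 = 58.70 mm.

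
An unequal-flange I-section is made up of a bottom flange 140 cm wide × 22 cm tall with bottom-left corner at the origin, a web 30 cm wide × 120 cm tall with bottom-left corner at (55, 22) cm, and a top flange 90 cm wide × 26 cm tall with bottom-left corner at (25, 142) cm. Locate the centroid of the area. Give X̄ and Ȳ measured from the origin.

Part | A | x̄ᵢ | ȳᵢ | A·x̄ᵢ | A·ȳᵢ
bottom flange | 3080.00 | 70.00 | 11.00 | 215600.00 | 33880.00
web | 3600.00 | 70.00 | 82.00 | 252000.00 | 295200.00
top flange | 2340.00 | 70.00 | 155.00 | 163800.00 | 362700.00
Σ | 9020.00 |  |  | 631400.00 | 691780.00
X̄ = 631400.00 / 9020.00 = 70.00 cm
Ȳ = 691780.00 / 9020.00 = 76.69 cm

X̄ = 70.00 cm, Ȳ = 76.69 cm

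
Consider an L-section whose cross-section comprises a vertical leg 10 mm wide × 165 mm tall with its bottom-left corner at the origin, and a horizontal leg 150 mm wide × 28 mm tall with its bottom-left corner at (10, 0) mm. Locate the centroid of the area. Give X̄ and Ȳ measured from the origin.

Part | A | x̄ᵢ | ȳᵢ | A·x̄ᵢ | A·ȳᵢ
vertical leg | 1650.00 | 5.00 | 82.50 | 8250.00 | 136125.00
horizontal leg | 4200.00 | 85.00 | 14.00 | 357000.00 | 58800.00
Σ | 5850.00 |  |  | 365250.00 | 194925.00
X̄ = 365250.00 / 5850.00 = 62.44 mm
Ȳ = 194925.00 / 5850.00 = 33.32 mm

X̄ = 62.44 mm, Ȳ = 33.32 mm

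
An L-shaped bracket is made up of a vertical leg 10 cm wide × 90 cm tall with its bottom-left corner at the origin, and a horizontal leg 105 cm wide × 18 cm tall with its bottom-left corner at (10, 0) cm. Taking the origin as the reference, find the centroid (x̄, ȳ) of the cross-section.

x̄ = 43.95 cm, ȳ = 20.61 cm

vertical leg: A = 10 × 90 = 900.00, centroid at (5.00, 45.00).
horizontal leg: A = 105 × 18 = 1890.00, centroid at (62.50, 9.00).
ΣA = 2790.00 cm²
ΣAx̄ = (900.00)(5.00) + (1890.00)(62.50) = 122625.00 cm³
ΣAȳ = (900.00)(45.00) + (1890.00)(9.00) = 57510.00 cm³
x̄ = 122625.00 / 2790.00 = 43.95 cm
ȳ = 57510.00 / 2790.00 = 20.61 cm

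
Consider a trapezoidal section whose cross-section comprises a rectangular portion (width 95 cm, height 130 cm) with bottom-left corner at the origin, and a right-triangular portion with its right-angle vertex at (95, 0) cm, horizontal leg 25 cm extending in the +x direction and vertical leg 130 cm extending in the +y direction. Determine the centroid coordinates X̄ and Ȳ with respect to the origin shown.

Part | A | x̄ᵢ | ȳᵢ | A·x̄ᵢ | A·ȳᵢ
rectangular portion | 12350.00 | 47.50 | 65.00 | 586625.00 | 802750.00
triangular portion | 1625.00 | 103.33 | 43.33 | 167916.67 | 70416.67
Σ | 13975.00 |  |  | 754541.67 | 873166.67
X̄ = 754541.67 / 13975.00 = 53.99 cm
Ȳ = 873166.67 / 13975.00 = 62.48 cm

X̄ = 53.99 cm, Ȳ = 62.48 cm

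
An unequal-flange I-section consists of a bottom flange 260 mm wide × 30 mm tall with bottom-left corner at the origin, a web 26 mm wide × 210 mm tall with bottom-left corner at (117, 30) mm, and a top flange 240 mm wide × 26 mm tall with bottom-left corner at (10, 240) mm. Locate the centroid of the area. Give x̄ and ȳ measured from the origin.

bottom flange: A = 260 × 30 = 7800.00, centroid at (130.00, 15.00).
web: A = 26 × 210 = 5460.00, centroid at (130.00, 135.00).
top flange: A = 240 × 26 = 6240.00, centroid at (130.00, 253.00).
ΣA = 19500.00 mm²
ΣAx̄ = (7800.00)(130.00) + (5460.00)(130.00) + (6240.00)(130.00) = 2535000.00 mm³
ΣAȳ = (7800.00)(15.00) + (5460.00)(135.00) + (6240.00)(253.00) = 2432820.00 mm³
x̄ = 2535000.00 / 19500.00 = 130.00 mm
ȳ = 2432820.00 / 19500.00 = 124.76 mm

x̄ = 130.00 mm, ȳ = 124.76 mm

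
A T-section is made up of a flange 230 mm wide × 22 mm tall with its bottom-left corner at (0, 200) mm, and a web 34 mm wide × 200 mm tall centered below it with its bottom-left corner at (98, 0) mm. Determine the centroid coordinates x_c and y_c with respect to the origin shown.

web: A = 34 × 200 = 6800.00, centroid at (115.00, 100.00).
flange: A = 230 × 22 = 5060.00, centroid at (115.00, 211.00).
ΣA = 11860.00 mm²
ΣAx_c = (6800.00)(115.00) + (5060.00)(115.00) = 1363900.00 mm³
ΣAy_c = (6800.00)(100.00) + (5060.00)(211.00) = 1747660.00 mm³
x_c = 1363900.00 / 11860.00 = 115.00 mm
y_c = 1747660.00 / 11860.00 = 147.36 mm

x_c = 115.00 mm, y_c = 147.36 mm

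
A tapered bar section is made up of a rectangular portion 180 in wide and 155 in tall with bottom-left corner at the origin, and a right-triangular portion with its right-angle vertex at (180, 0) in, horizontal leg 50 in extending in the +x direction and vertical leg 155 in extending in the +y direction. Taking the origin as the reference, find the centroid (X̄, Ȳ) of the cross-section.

X̄ = 103.01 in, Ȳ = 74.35 in

rectangular portion: A = 180 × 155 = 27900.00, centroid at (90.00, 77.50).
triangular portion: A = ½·50·155 = 3875.00, centroid at (196.67, 51.67).
ΣA = 31775.00 in², ΣAX̄ = 3273083.33 in³, ΣAȲ = 2362458.33 in³.
X̄ = 3273083.33/31775.00 = 103.01 in; Ȳ = 2362458.33/31775.00 = 74.35 in.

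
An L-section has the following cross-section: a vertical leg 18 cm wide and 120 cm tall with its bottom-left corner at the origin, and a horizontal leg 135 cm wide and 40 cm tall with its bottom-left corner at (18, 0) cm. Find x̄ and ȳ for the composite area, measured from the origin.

vertical leg: A = 18 × 120 = 2160.00, centroid at (9.00, 60.00).
horizontal leg: A = 135 × 40 = 5400.00, centroid at (85.50, 20.00).
ΣA = 7560.00 cm², ΣAx̄ = 481140.00 cm³, ΣAȳ = 237600.00 cm³.
x̄ = 481140.00/7560.00 = 63.64 cm; ȳ = 237600.00/7560.00 = 31.43 cm.

x̄ = 63.64 cm, ȳ = 31.43 cm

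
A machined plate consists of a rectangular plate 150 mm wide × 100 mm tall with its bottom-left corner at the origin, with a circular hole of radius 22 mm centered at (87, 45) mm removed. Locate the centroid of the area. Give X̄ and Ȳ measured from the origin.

X̄ = 73.65 mm, Ȳ = 50.56 mm

Part | A | x̄ᵢ | ȳᵢ | A·x̄ᵢ | A·ȳᵢ
plate | 15000.00 | 75.00 | 50.00 | 1125000.00 | 750000.00
hole | -1520.53 | 87.00 | 45.00 | -132286.18 | -68423.89
Σ | 13479.47 |  |  | 992713.82 | 681576.11
X̄ = 992713.82 / 13479.47 = 73.65 mm
Ȳ = 681576.11 / 13479.47 = 50.56 mm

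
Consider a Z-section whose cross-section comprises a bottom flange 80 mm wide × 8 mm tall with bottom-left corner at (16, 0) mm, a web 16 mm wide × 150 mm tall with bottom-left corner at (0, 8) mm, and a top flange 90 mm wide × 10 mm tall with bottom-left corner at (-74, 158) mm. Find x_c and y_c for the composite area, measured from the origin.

x_c = 7.35 mm, y_c = 88.44 mm

Part | A | x̄ᵢ | ȳᵢ | A·x̄ᵢ | A·ȳᵢ
bottom flange | 640.00 | 56.00 | 4.00 | 35840.00 | 2560.00
web | 2400.00 | 8.00 | 83.00 | 19200.00 | 199200.00
top flange | 900.00 | -29.00 | 163.00 | -26100.00 | 146700.00
Σ | 3940.00 |  |  | 28940.00 | 348460.00
x_c = 28940.00 / 3940.00 = 7.35 mm
y_c = 348460.00 / 3940.00 = 88.44 mm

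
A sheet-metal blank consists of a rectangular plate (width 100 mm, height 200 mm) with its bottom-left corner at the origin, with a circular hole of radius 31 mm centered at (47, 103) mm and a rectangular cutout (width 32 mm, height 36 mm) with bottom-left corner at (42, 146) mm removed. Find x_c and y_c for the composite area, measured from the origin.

Part | A | x̄ᵢ | ȳᵢ | A·x̄ᵢ | A·ȳᵢ
plate | 20000.00 | 50.00 | 100.00 | 1000000.00 | 2000000.00
hole 1 | -3019.07 | 47.00 | 103.00 | -141896.32 | -310964.27
hole 2 | -1152.00 | 58.00 | 164.00 | -66816.00 | -188928.00
Σ | 15828.93 |  |  | 791287.68 | 1500107.73
x_c = 791287.68 / 15828.93 = 49.99 mm
y_c = 1500107.73 / 15828.93 = 94.77 mm

x_c = 49.99 mm, y_c = 94.77 mm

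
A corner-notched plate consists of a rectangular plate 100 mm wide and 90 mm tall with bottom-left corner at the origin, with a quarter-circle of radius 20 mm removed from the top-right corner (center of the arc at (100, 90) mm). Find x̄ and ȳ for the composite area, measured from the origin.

Part | A | x̄ᵢ | ȳᵢ | A·x̄ᵢ | A·ȳᵢ
plate | 9000.00 | 50.00 | 45.00 | 450000.00 | 405000.00
removed quarter-circle | -314.16 | 91.51 | 81.51 | -28749.26 | -25607.67
Σ | 8685.84 |  |  | 421250.74 | 379392.33
x̄ = 421250.74 / 8685.84 = 48.50 mm
ȳ = 379392.33 / 8685.84 = 43.68 mm

x̄ = 48.50 mm, ȳ = 43.68 mm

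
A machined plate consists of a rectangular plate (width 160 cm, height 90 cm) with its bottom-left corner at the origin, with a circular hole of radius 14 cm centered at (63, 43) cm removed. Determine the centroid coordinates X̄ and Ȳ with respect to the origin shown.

plate: A = 160 × 90 = 14400.00, centroid at (80.00, 45.00).
hole: A = −π·14² = -615.75, centroid at (63.00, 43.00).
ΣA = 13784.25 cm², ΣAX̄ = 1113207.61 cm³, ΣAȲ = 621522.66 cm³.
X̄ = 1113207.61/13784.25 = 80.76 cm; Ȳ = 621522.66/13784.25 = 45.09 cm.

X̄ = 80.76 cm, Ȳ = 45.09 cm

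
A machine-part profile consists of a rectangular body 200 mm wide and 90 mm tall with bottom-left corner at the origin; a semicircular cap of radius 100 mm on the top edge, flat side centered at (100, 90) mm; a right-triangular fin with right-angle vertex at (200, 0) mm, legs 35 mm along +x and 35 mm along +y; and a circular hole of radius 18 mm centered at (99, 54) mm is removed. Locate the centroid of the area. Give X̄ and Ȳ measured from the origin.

Part | A | x̄ᵢ | ȳᵢ | A·x̄ᵢ | A·ȳᵢ
rectangular body | 18000.00 | 100.00 | 45.00 | 1800000.00 | 810000.00
semicircular top | 15707.96 | 100.00 | 132.44 | 1570796.33 | 2080383.36
triangular fin | 612.50 | 211.67 | 11.67 | 129645.83 | 7145.83
hole | -1017.88 | 99.00 | 54.00 | -100769.73 | -54965.31
Σ | 33302.59 |  |  | 3399672.43 | 2842563.89
X̄ = 3399672.43 / 33302.59 = 102.08 mm
Ȳ = 2842563.89 / 33302.59 = 85.36 mm

X̄ = 102.08 mm, Ȳ = 85.36 mm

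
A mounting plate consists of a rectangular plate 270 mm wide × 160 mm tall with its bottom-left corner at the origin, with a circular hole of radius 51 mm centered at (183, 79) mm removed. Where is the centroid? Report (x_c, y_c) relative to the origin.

x_c = 123.80 mm, y_c = 80.23 mm

Part | A | x̄ᵢ | ȳᵢ | A·x̄ᵢ | A·ȳᵢ
plate | 43200.00 | 135.00 | 80.00 | 5832000.00 | 3456000.00
hole | -8171.28 | 183.00 | 79.00 | -1495344.70 | -645531.32
Σ | 35028.72 |  |  | 4336655.30 | 2810468.68
x_c = 4336655.30 / 35028.72 = 123.80 mm
y_c = 2810468.68 / 35028.72 = 80.23 mm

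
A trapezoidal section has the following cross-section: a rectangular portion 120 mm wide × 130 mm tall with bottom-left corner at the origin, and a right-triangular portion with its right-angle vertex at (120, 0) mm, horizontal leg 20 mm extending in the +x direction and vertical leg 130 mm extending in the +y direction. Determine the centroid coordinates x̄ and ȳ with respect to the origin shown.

x̄ = 65.13 mm, ȳ = 63.33 mm

rectangular portion: A = 120 × 130 = 15600.00, centroid at (60.00, 65.00).
triangular portion: A = ½·20·130 = 1300.00, centroid at (126.67, 43.33).
ΣA = 16900.00 mm², ΣAx̄ = 1100666.67 mm³, ΣAȳ = 1070333.33 mm³.
x̄ = 1100666.67/16900.00 = 65.13 mm; ȳ = 1070333.33/16900.00 = 63.33 mm.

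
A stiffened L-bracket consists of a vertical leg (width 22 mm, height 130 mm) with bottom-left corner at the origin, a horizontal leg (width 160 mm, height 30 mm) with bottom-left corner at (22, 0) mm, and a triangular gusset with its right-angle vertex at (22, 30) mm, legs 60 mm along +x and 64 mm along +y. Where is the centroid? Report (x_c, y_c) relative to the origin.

Part | A | x̄ᵢ | ȳᵢ | A·x̄ᵢ | A·ȳᵢ
vertical leg | 2860.00 | 11.00 | 65.00 | 31460.00 | 185900.00
horizontal leg | 4800.00 | 102.00 | 15.00 | 489600.00 | 72000.00
gusset | 1920.00 | 42.00 | 51.33 | 80640.00 | 98560.00
Σ | 9580.00 |  |  | 601700.00 | 356460.00
x_c = 601700.00 / 9580.00 = 62.81 mm
y_c = 356460.00 / 9580.00 = 37.21 mm

x_c = 62.81 mm, y_c = 37.21 mm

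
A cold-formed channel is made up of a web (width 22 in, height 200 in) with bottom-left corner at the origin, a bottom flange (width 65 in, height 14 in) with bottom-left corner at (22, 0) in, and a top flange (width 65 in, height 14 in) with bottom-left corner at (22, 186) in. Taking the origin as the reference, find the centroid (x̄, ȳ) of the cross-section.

x̄ = 23.73 in, ȳ = 100.00 in

web: A = 22 × 200 = 4400.00, centroid at (11.00, 100.00).
bottom flange: A = 65 × 14 = 910.00, centroid at (54.50, 7.00).
top flange: A = 65 × 14 = 910.00, centroid at (54.50, 193.00).
ΣA = 6220.00 in²
ΣAx̄ = (4400.00)(11.00) + (910.00)(54.50) + (910.00)(54.50) = 147590.00 in³
ΣAȳ = (4400.00)(100.00) + (910.00)(7.00) + (910.00)(193.00) = 622000.00 in³
x̄ = 147590.00 / 6220.00 = 23.73 in
ȳ = 622000.00 / 6220.00 = 100.00 in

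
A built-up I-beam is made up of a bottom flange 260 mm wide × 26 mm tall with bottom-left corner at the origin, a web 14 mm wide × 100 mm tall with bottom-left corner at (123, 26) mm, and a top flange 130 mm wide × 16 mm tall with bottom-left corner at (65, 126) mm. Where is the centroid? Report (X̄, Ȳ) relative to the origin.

X̄ = 130.00 mm, Ȳ = 46.19 mm

bottom flange: A = 260 × 26 = 6760.00, centroid at (130.00, 13.00).
web: A = 14 × 100 = 1400.00, centroid at (130.00, 76.00).
top flange: A = 130 × 16 = 2080.00, centroid at (130.00, 134.00).
ΣA = 10240.00 mm²
ΣAX̄ = (6760.00)(130.00) + (1400.00)(130.00) + (2080.00)(130.00) = 1331200.00 mm³
ΣAȲ = (6760.00)(13.00) + (1400.00)(76.00) + (2080.00)(134.00) = 473000.00 mm³
X̄ = 1331200.00 / 10240.00 = 130.00 mm
Ȳ = 473000.00 / 10240.00 = 46.19 mm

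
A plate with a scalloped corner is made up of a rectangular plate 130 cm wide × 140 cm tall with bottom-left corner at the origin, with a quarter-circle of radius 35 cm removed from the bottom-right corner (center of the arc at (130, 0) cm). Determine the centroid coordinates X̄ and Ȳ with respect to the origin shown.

plate: A = 130 × 140 = 18200.00, centroid at (65.00, 70.00).
removed quarter-circle: A = −¼π·35² = -962.11, centroid at (115.15, 14.85).
ΣA = 17237.89 cm²
ΣAX̄ = (18200.00)(65.00) + (-962.11)(115.15) = 1072217.01 cm³
ΣAȲ = (18200.00)(70.00) + (-962.11)(14.85) = 1259708.33 cm³
X̄ = 1072217.01 / 17237.89 = 62.20 cm
Ȳ = 1259708.33 / 17237.89 = 73.08 cm

X̄ = 62.20 cm, Ȳ = 73.08 cm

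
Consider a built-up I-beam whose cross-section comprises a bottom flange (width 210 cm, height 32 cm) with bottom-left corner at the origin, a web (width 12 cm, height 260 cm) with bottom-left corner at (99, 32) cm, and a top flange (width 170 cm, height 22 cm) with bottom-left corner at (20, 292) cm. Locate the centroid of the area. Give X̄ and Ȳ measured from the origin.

bottom flange: A = 210 × 32 = 6720.00, centroid at (105.00, 16.00).
web: A = 12 × 260 = 3120.00, centroid at (105.00, 162.00).
top flange: A = 170 × 22 = 3740.00, centroid at (105.00, 303.00).
ΣA = 13580.00 cm², ΣAX̄ = 1425900.00 cm³, ΣAȲ = 1746180.00 cm³.
X̄ = 1425900.00/13580.00 = 105.00 cm; Ȳ = 1746180.00/13580.00 = 128.58 cm.

X̄ = 105.00 cm, Ȳ = 128.58 cm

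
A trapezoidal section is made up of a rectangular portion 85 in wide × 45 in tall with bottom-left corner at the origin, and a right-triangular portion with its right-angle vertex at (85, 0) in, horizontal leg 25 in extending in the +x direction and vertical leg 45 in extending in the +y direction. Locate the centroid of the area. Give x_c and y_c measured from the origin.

rectangular portion: A = 85 × 45 = 3825.00, centroid at (42.50, 22.50).
triangular portion: A = ½·25·45 = 562.50, centroid at (93.33, 15.00).
ΣA = 4387.50 in², ΣAx_c = 215062.50 in³, ΣAy_c = 94500.00 in³.
x_c = 215062.50/4387.50 = 49.02 in; y_c = 94500.00/4387.50 = 21.54 in.

x_c = 49.02 in, y_c = 21.54 in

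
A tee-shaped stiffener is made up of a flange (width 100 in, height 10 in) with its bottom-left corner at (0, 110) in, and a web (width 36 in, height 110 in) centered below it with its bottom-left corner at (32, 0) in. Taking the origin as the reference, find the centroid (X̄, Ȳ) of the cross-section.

web: A = 36 × 110 = 3960.00, centroid at (50.00, 55.00).
flange: A = 100 × 10 = 1000.00, centroid at (50.00, 115.00).
ΣA = 4960.00 in²
ΣAX̄ = (3960.00)(50.00) + (1000.00)(50.00) = 248000.00 in³
ΣAȲ = (3960.00)(55.00) + (1000.00)(115.00) = 332800.00 in³
X̄ = 248000.00 / 4960.00 = 50.00 in
Ȳ = 332800.00 / 4960.00 = 67.10 in

X̄ = 50.00 in, Ȳ = 67.10 in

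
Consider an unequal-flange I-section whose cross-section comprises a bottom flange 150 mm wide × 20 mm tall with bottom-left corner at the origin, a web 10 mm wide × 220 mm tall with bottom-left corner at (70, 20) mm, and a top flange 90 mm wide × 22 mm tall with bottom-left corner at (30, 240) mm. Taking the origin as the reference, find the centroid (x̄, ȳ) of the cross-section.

bottom flange: A = 150 × 20 = 3000.00, centroid at (75.00, 10.00).
web: A = 10 × 220 = 2200.00, centroid at (75.00, 130.00).
top flange: A = 90 × 22 = 1980.00, centroid at (75.00, 251.00).
ΣA = 7180.00 mm², ΣAx̄ = 538500.00 mm³, ΣAȳ = 812980.00 mm³.
x̄ = 538500.00/7180.00 = 75.00 mm; ȳ = 812980.00/7180.00 = 113.23 mm.

x̄ = 75.00 mm, ȳ = 113.23 mm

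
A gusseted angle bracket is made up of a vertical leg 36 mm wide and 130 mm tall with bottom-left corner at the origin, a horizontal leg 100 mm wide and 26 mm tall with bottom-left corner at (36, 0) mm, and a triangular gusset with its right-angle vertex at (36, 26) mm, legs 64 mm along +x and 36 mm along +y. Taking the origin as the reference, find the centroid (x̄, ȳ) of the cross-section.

vertical leg: A = 36 × 130 = 4680.00, centroid at (18.00, 65.00).
horizontal leg: A = 100 × 26 = 2600.00, centroid at (86.00, 13.00).
gusset: A = ½·64·36 = 1152.00, centroid at (57.33, 38.00).
ΣA = 8432.00 mm²
ΣAx̄ = (4680.00)(18.00) + (2600.00)(86.00) + (1152.00)(57.33) = 373888.00 mm³
ΣAȳ = (4680.00)(65.00) + (2600.00)(13.00) + (1152.00)(38.00) = 381776.00 mm³
x̄ = 373888.00 / 8432.00 = 44.34 mm
ȳ = 381776.00 / 8432.00 = 45.28 mm

x̄ = 44.34 mm, ȳ = 45.28 mm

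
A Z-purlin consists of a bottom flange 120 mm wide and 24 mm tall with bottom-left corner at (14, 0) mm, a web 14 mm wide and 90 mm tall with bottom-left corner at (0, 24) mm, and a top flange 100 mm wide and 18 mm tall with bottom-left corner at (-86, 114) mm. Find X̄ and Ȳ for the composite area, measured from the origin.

X̄ = 26.45 mm, Ȳ = 57.73 mm

Part | A | x̄ᵢ | ȳᵢ | A·x̄ᵢ | A·ȳᵢ
bottom flange | 2880.00 | 74.00 | 12.00 | 213120.00 | 34560.00
web | 1260.00 | 7.00 | 69.00 | 8820.00 | 86940.00
top flange | 1800.00 | -36.00 | 123.00 | -64800.00 | 221400.00
Σ | 5940.00 |  |  | 157140.00 | 342900.00
X̄ = 157140.00 / 5940.00 = 26.45 mm
Ȳ = 342900.00 / 5940.00 = 57.73 mm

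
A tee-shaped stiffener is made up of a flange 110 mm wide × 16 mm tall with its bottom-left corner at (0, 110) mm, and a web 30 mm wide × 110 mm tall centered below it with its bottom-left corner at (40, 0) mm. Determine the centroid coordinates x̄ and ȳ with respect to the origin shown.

web: A = 30 × 110 = 3300.00, centroid at (55.00, 55.00).
flange: A = 110 × 16 = 1760.00, centroid at (55.00, 118.00).
ΣA = 5060.00 mm², ΣAx̄ = 278300.00 mm³, ΣAȳ = 389180.00 mm³.
x̄ = 278300.00/5060.00 = 55.00 mm; ȳ = 389180.00/5060.00 = 76.91 mm.

x̄ = 55.00 mm, ȳ = 76.91 mm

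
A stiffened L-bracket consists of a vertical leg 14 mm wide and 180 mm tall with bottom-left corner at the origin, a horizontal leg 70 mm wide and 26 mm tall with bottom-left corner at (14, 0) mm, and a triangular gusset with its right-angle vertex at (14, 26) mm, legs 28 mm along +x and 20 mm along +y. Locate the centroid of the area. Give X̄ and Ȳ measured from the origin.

vertical leg: A = 14 × 180 = 2520.00, centroid at (7.00, 90.00).
horizontal leg: A = 70 × 26 = 1820.00, centroid at (49.00, 13.00).
gusset: A = ½·28·20 = 280.00, centroid at (23.33, 32.67).
ΣA = 4620.00 mm², ΣAX̄ = 113353.33 mm³, ΣAȲ = 259606.67 mm³.
X̄ = 113353.33/4620.00 = 24.54 mm; Ȳ = 259606.67/4620.00 = 56.19 mm.

X̄ = 24.54 mm, Ȳ = 56.19 mm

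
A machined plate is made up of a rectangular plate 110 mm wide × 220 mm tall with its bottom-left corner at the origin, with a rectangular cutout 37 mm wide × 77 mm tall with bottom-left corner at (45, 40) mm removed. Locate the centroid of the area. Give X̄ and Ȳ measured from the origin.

plate: A = 110 × 220 = 24200.00, centroid at (55.00, 110.00).
hole: A = −(37 × 77) = -2849.00, centroid at (63.50, 78.50).
ΣA = 21351.00 mm², ΣAX̄ = 1150088.50 mm³, ΣAȲ = 2438353.50 mm³.
X̄ = 1150088.50/21351.00 = 53.87 mm; Ȳ = 2438353.50/21351.00 = 114.20 mm.

X̄ = 53.87 mm, Ȳ = 114.20 mm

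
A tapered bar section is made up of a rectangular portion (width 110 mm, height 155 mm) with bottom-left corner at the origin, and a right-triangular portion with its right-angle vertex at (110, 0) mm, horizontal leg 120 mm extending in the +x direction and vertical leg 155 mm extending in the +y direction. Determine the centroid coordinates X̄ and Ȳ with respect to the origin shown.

rectangular portion: A = 110 × 155 = 17050.00, centroid at (55.00, 77.50).
triangular portion: A = ½·120·155 = 9300.00, centroid at (150.00, 51.67).
ΣA = 26350.00 mm², ΣAX̄ = 2332750.00 mm³, ΣAȲ = 1801875.00 mm³.
X̄ = 2332750.00/26350.00 = 88.53 mm; Ȳ = 1801875.00/26350.00 = 68.38 mm.

X̄ = 88.53 mm, Ȳ = 68.38 mm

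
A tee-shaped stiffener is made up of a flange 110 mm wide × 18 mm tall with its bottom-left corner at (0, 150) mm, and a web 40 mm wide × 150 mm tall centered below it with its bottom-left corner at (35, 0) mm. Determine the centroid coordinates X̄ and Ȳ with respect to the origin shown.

X̄ = 55.00 mm, Ȳ = 95.84 mm

web: A = 40 × 150 = 6000.00, centroid at (55.00, 75.00).
flange: A = 110 × 18 = 1980.00, centroid at (55.00, 159.00).
ΣA = 7980.00 mm²
ΣAX̄ = (6000.00)(55.00) + (1980.00)(55.00) = 438900.00 mm³
ΣAȲ = (6000.00)(75.00) + (1980.00)(159.00) = 764820.00 mm³
X̄ = 438900.00 / 7980.00 = 55.00 mm
Ȳ = 764820.00 / 7980.00 = 95.84 mm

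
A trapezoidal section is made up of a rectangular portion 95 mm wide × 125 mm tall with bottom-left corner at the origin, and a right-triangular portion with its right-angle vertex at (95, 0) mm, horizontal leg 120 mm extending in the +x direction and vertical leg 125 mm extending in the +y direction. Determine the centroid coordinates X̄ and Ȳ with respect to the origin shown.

Part | A | x̄ᵢ | ȳᵢ | A·x̄ᵢ | A·ȳᵢ
rectangular portion | 11875.00 | 47.50 | 62.50 | 564062.50 | 742187.50
triangular portion | 7500.00 | 135.00 | 41.67 | 1012500.00 | 312500.00
Σ | 19375.00 |  |  | 1576562.50 | 1054687.50
X̄ = 1576562.50 / 19375.00 = 81.37 mm
Ȳ = 1054687.50 / 19375.00 = 54.44 mm

X̄ = 81.37 mm, Ȳ = 54.44 mm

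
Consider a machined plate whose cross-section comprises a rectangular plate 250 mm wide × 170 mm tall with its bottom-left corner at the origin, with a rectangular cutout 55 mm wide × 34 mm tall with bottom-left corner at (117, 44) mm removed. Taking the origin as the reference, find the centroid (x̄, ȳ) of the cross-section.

plate: A = 250 × 170 = 42500.00, centroid at (125.00, 85.00).
hole: A = −(55 × 34) = -1870.00, centroid at (144.50, 61.00).
ΣA = 40630.00 mm²
ΣAx̄ = (42500.00)(125.00) + (-1870.00)(144.50) = 5042285.00 mm³
ΣAȳ = (42500.00)(85.00) + (-1870.00)(61.00) = 3498430.00 mm³
x̄ = 5042285.00 / 40630.00 = 124.10 mm
ȳ = 3498430.00 / 40630.00 = 86.10 mm

x̄ = 124.10 mm, ȳ = 86.10 mm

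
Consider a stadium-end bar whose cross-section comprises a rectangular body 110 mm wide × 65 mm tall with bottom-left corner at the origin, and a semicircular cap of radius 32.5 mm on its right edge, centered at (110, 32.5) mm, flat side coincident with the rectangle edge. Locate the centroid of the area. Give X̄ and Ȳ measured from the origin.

X̄ = 67.96 mm, Ȳ = 32.50 mm

rectangular body: A = 110 × 65 = 7150.00, centroid at (55.00, 32.50).
semicircular end: A = ½π·32.5² = 1659.15, centroid at (123.79, 32.50).
ΣA = 8809.15 mm²
ΣAX̄ = (7150.00)(55.00) + (1659.15)(123.79) = 598642.31 mm³
ΣAȲ = (7150.00)(32.50) + (1659.15)(32.50) = 286297.49 mm³
X̄ = 598642.31 / 8809.15 = 67.96 mm
Ȳ = 286297.49 / 8809.15 = 32.50 mm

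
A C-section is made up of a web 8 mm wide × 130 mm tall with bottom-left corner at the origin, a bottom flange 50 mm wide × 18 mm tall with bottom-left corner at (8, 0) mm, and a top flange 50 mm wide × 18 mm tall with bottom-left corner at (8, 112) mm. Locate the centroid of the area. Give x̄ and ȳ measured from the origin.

x̄ = 22.38 mm, ȳ = 65.00 mm

web: A = 8 × 130 = 1040.00, centroid at (4.00, 65.00).
bottom flange: A = 50 × 18 = 900.00, centroid at (33.00, 9.00).
top flange: A = 50 × 18 = 900.00, centroid at (33.00, 121.00).
ΣA = 2840.00 mm², ΣAx̄ = 63560.00 mm³, ΣAȳ = 184600.00 mm³.
x̄ = 63560.00/2840.00 = 22.38 mm; ȳ = 184600.00/2840.00 = 65.00 mm.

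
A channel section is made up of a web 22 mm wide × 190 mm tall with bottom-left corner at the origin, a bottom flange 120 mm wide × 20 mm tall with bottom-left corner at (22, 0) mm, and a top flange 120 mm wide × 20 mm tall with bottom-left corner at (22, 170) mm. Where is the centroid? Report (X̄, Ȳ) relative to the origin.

web: A = 22 × 190 = 4180.00, centroid at (11.00, 95.00).
bottom flange: A = 120 × 20 = 2400.00, centroid at (82.00, 10.00).
top flange: A = 120 × 20 = 2400.00, centroid at (82.00, 180.00).
ΣA = 8980.00 mm², ΣAX̄ = 439580.00 mm³, ΣAȲ = 853100.00 mm³.
X̄ = 439580.00/8980.00 = 48.95 mm; Ȳ = 853100.00/8980.00 = 95.00 mm.

X̄ = 48.95 mm, Ȳ = 95.00 mm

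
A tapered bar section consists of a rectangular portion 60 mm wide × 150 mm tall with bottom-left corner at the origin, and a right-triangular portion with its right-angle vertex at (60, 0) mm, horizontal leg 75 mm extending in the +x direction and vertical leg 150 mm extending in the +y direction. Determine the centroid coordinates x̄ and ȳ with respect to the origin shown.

Part | A | x̄ᵢ | ȳᵢ | A·x̄ᵢ | A·ȳᵢ
rectangular portion | 9000.00 | 30.00 | 75.00 | 270000.00 | 675000.00
triangular portion | 5625.00 | 85.00 | 50.00 | 478125.00 | 281250.00
Σ | 14625.00 |  |  | 748125.00 | 956250.00
x̄ = 748125.00 / 14625.00 = 51.15 mm
ȳ = 956250.00 / 14625.00 = 65.38 mm

x̄ = 51.15 mm, ȳ = 65.38 mm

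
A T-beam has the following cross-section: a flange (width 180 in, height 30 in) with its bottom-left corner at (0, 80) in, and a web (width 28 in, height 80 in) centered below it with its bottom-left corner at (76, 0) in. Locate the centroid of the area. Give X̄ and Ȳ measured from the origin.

web: A = 28 × 80 = 2240.00, centroid at (90.00, 40.00).
flange: A = 180 × 30 = 5400.00, centroid at (90.00, 95.00).
ΣA = 7640.00 in², ΣAX̄ = 687600.00 in³, ΣAȲ = 602600.00 in³.
X̄ = 687600.00/7640.00 = 90.00 in; Ȳ = 602600.00/7640.00 = 78.87 in.

X̄ = 90.00 in, Ȳ = 78.87 in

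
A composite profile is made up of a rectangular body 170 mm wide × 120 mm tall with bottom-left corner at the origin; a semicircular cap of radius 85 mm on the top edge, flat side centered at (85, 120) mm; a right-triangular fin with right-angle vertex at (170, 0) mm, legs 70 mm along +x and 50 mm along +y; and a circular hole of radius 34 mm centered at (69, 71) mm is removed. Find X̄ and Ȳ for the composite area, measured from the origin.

X̄ = 93.29 mm, Ȳ = 92.63 mm

rectangular body: A = 170 × 120 = 20400.00, centroid at (85.00, 60.00).
semicircular top: A = ½π·85² = 11349.00, centroid at (85.00, 156.08).
triangular fin: A = ½·70·50 = 1750.00, centroid at (193.33, 16.67).
hole: A = −π·34² = -3631.68, centroid at (69.00, 71.00).
ΣA = 29867.32 mm², ΣAX̄ = 2786412.63 mm³, ΣAȲ = 2766614.39 mm³.
X̄ = 2786412.63/29867.32 = 93.29 mm; Ȳ = 2766614.39/29867.32 = 92.63 mm.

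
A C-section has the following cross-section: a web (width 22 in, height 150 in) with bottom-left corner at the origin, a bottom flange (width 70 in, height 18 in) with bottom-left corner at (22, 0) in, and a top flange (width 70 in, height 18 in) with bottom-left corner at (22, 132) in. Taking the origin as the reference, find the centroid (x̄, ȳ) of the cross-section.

web: A = 22 × 150 = 3300.00, centroid at (11.00, 75.00).
bottom flange: A = 70 × 18 = 1260.00, centroid at (57.00, 9.00).
top flange: A = 70 × 18 = 1260.00, centroid at (57.00, 141.00).
ΣA = 5820.00 in², ΣAx̄ = 179940.00 in³, ΣAȳ = 436500.00 in³.
x̄ = 179940.00/5820.00 = 30.92 in; ȳ = 436500.00/5820.00 = 75.00 in.

x̄ = 30.92 in, ȳ = 75.00 in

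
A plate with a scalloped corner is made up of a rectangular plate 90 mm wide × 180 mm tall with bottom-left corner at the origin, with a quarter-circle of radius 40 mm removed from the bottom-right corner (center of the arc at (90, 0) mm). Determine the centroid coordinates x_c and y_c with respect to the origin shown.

plate: A = 90 × 180 = 16200.00, centroid at (45.00, 90.00).
removed quarter-circle: A = −¼π·40² = -1256.64, centroid at (73.02, 16.98).
ΣA = 14943.36 mm², ΣAx_c = 637236.00 mm³, ΣAy_c = 1436666.67 mm³.
x_c = 637236.00/14943.36 = 42.64 mm; y_c = 1436666.67/14943.36 = 96.14 mm.

x_c = 42.64 mm, y_c = 96.14 mm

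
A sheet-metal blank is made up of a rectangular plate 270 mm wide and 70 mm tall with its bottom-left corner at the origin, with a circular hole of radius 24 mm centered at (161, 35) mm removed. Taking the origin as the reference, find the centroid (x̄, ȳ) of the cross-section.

Part | A | x̄ᵢ | ȳᵢ | A·x̄ᵢ | A·ȳᵢ
plate | 18900.00 | 135.00 | 35.00 | 2551500.00 | 661500.00
hole | -1809.56 | 161.00 | 35.00 | -291338.74 | -63334.51
Σ | 17090.44 |  |  | 2260161.26 | 598165.49
x̄ = 2260161.26 / 17090.44 = 132.25 mm
ȳ = 598165.49 / 17090.44 = 35.00 mm

x̄ = 132.25 mm, ȳ = 35.00 mm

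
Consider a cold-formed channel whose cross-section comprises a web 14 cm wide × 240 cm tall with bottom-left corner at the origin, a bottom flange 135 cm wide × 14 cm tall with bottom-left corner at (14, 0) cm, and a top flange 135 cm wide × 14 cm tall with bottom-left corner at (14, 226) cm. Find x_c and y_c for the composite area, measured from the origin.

Part | A | x̄ᵢ | ȳᵢ | A·x̄ᵢ | A·ȳᵢ
web | 3360.00 | 7.00 | 120.00 | 23520.00 | 403200.00
bottom flange | 1890.00 | 81.50 | 7.00 | 154035.00 | 13230.00
top flange | 1890.00 | 81.50 | 233.00 | 154035.00 | 440370.00
Σ | 7140.00 |  |  | 331590.00 | 856800.00
x_c = 331590.00 / 7140.00 = 46.44 cm
y_c = 856800.00 / 7140.00 = 120.00 cm

x_c = 46.44 cm, y_c = 120.00 cm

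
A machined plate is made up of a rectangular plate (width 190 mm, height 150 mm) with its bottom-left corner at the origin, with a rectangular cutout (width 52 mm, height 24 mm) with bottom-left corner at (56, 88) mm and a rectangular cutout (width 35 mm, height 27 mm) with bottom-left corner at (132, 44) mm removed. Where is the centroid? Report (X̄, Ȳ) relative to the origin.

X̄ = 93.66 mm, Ȳ = 74.44 mm

Part | A | x̄ᵢ | ȳᵢ | A·x̄ᵢ | A·ȳᵢ
plate | 28500.00 | 95.00 | 75.00 | 2707500.00 | 2137500.00
hole 1 | -1248.00 | 82.00 | 100.00 | -102336.00 | -124800.00
hole 2 | -945.00 | 149.50 | 57.50 | -141277.50 | -54337.50
Σ | 26307.00 |  |  | 2463886.50 | 1958362.50
X̄ = 2463886.50 / 26307.00 = 93.66 mm
Ȳ = 1958362.50 / 26307.00 = 74.44 mm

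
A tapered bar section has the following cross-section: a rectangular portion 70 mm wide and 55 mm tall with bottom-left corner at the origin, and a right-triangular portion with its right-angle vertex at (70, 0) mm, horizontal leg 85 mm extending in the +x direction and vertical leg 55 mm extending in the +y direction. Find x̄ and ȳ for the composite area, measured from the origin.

Part | A | x̄ᵢ | ȳᵢ | A·x̄ᵢ | A·ȳᵢ
rectangular portion | 3850.00 | 35.00 | 27.50 | 134750.00 | 105875.00
triangular portion | 2337.50 | 98.33 | 18.33 | 229854.17 | 42854.17
Σ | 6187.50 |  |  | 364604.17 | 148729.17
x̄ = 364604.17 / 6187.50 = 58.93 mm
ȳ = 148729.17 / 6187.50 = 24.04 mm

x̄ = 58.93 mm, ȳ = 24.04 mm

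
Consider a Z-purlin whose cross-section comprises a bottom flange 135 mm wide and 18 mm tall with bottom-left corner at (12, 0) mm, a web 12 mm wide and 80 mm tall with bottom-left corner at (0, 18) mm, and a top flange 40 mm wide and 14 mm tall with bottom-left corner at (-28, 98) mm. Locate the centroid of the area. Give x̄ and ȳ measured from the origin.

Part | A | x̄ᵢ | ȳᵢ | A·x̄ᵢ | A·ȳᵢ
bottom flange | 2430.00 | 79.50 | 9.00 | 193185.00 | 21870.00
web | 960.00 | 6.00 | 58.00 | 5760.00 | 55680.00
top flange | 560.00 | -8.00 | 105.00 | -4480.00 | 58800.00
Σ | 3950.00 |  |  | 194465.00 | 136350.00
x̄ = 194465.00 / 3950.00 = 49.23 mm
ȳ = 136350.00 / 3950.00 = 34.52 mm

x̄ = 49.23 mm, ȳ = 34.52 mm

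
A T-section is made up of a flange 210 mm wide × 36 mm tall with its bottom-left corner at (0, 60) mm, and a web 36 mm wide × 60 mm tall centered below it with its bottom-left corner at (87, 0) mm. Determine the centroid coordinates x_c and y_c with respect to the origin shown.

web: A = 36 × 60 = 2160.00, centroid at (105.00, 30.00).
flange: A = 210 × 36 = 7560.00, centroid at (105.00, 78.00).
ΣA = 9720.00 mm², ΣAx_c = 1020600.00 mm³, ΣAy_c = 654480.00 mm³.
x_c = 1020600.00/9720.00 = 105.00 mm; y_c = 654480.00/9720.00 = 67.33 mm.

x_c = 105.00 mm, y_c = 67.33 mm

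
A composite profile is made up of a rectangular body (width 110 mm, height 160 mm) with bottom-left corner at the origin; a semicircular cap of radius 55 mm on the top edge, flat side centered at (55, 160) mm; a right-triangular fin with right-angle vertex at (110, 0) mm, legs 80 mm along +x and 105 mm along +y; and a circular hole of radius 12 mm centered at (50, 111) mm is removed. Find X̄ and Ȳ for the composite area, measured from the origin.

X̄ = 68.23 mm, Ȳ = 91.04 mm

Part | A | x̄ᵢ | ȳᵢ | A·x̄ᵢ | A·ȳᵢ
rectangular body | 17600.00 | 55.00 | 80.00 | 968000.00 | 1408000.00
semicircular top | 4751.66 | 55.00 | 183.34 | 261341.24 | 871182.09
triangular fin | 4200.00 | 136.67 | 35.00 | 574000.00 | 147000.00
hole | -452.39 | 50.00 | 111.00 | -22619.47 | -50215.22
Σ | 26099.27 |  |  | 1780721.77 | 2375966.87
X̄ = 1780721.77 / 26099.27 = 68.23 mm
Ȳ = 2375966.87 / 26099.27 = 91.04 mm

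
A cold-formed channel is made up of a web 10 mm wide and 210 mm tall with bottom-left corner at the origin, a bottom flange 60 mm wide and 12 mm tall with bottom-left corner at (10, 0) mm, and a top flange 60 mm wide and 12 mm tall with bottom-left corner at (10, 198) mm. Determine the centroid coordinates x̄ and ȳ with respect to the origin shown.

web: A = 10 × 210 = 2100.00, centroid at (5.00, 105.00).
bottom flange: A = 60 × 12 = 720.00, centroid at (40.00, 6.00).
top flange: A = 60 × 12 = 720.00, centroid at (40.00, 204.00).
ΣA = 3540.00 mm², ΣAx̄ = 68100.00 mm³, ΣAȳ = 371700.00 mm³.
x̄ = 68100.00/3540.00 = 19.24 mm; ȳ = 371700.00/3540.00 = 105.00 mm.

x̄ = 19.24 mm, ȳ = 105.00 mm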